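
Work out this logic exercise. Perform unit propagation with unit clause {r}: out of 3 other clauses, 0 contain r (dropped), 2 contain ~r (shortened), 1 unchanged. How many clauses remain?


Satisfied (removed): 0
Shortened (remain): 2
Unchanged (remain): 1
Remaining = 2 + 1 = 3

3


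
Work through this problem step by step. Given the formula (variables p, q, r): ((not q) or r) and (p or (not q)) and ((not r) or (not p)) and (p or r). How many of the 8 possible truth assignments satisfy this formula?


Evaluate all 8 assignments for p, q, r:
p=0, q=0, r=0: 0
p=0, q=0, r=1: 1
p=0, q=1, r=0: 0
p=0, q=1, r=1: 0
p=1, q=0, r=0: 1
p=1, q=0, r=1: 0
p=1, q=1, r=0: 0
p=1, q=1, r=1: 0
Satisfying count = 2

2


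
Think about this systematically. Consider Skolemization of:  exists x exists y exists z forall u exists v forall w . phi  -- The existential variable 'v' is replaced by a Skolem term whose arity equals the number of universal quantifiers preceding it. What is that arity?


Quantifier prefix: exists x exists y exists z forall u exists v forall w
'v' is existentially quantified at position 5.
Universal variables preceding it: u
Skolem function arity = 1

1


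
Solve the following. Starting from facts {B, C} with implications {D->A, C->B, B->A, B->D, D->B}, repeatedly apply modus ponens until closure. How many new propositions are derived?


Initial facts: {B, C}
Apply modus ponens to closure:
  B and B->A  =>  A
  B and B->D  =>  D
Final known: {A, B, C, D}
New propositions: {A, D}
Count = 2

2


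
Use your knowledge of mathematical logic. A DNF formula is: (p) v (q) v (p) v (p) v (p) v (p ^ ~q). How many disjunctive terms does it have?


A DNF formula is a disjunction of terms (conjunctions).
Terms are separated by v.
Counting the disjuncts: 6 terms.

6


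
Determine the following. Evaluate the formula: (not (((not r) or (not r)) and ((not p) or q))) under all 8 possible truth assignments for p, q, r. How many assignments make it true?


Check all 8 assignments:
p=0, q=0, r=0: 0
p=0, q=0, r=1: 1
p=0, q=1, r=0: 0
p=0, q=1, r=1: 1
p=1, q=0, r=0: 1
p=1, q=0, r=1: 1
p=1, q=1, r=0: 0
p=1, q=1, r=1: 1
Count of True = 5

5


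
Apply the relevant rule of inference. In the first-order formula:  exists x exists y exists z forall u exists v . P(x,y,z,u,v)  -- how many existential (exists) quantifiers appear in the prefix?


Quantifier prefix: exists x exists y exists z forall u exists v
Mark each quantifier type:
  E E E U E
Universal count = 1, Existential count = 4
Asked for existential (exists) quantifiers: 4

4


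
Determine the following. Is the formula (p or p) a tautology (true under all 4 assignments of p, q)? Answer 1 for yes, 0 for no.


Check all 4 assignments:
p=0, q=0: 0
p=0, q=1: 0
p=1, q=0: 1
p=1, q=1: 1
Satisfying count = 2/4.
Tautology iff count = 4: no.

0


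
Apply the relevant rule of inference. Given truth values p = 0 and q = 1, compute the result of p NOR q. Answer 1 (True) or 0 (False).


p = 0, q = 1
Operation: p NOR q
Evaluate: 0 NOR 1 = 0

0


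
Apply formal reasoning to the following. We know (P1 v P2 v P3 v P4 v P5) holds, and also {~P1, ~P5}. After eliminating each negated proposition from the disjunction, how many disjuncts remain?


Original disjuncts (5): P1, P2, P3, P4, P5
Negated (eliminate): ~P1, ~P5
Remaining disjuncts: P2, P3, P4
Count = 5 - 2 = 3

3


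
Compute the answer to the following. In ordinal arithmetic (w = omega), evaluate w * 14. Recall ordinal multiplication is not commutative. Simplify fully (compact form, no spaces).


Compute w * 14.
Ordinal * is associative and left-distributive over +, but NOT commutative; for finite n>1, n*w = w but w*n stays w*n.
w * 14 means 14 copies of w concatenated: w*14.
Result = w*14

w*14


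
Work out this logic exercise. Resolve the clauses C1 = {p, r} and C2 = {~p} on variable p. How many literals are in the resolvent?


Remove p from C1 and ~p from C2.
C1 remainder: {r}
C2 remainder: {}
Union (resolvent): {r}
Resolvent has 1 literal(s).

1


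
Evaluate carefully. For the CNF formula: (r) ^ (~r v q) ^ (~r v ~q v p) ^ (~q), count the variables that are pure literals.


Check each variable for pure literal status:
p: pure positive
q: mixed (not pure)
r: mixed (not pure)
Pure literal count = 1

1


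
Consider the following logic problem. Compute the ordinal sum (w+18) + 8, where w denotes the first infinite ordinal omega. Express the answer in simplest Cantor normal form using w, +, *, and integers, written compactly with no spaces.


Compute (w+18) + 8.
Ordinal + is associative but NOT commutative; for finite n>0, n + w = w but w + n stays w+n.
By associativity: (w+18) + 8 = w + (18+8) = w+26.
Result = w+26

w+26


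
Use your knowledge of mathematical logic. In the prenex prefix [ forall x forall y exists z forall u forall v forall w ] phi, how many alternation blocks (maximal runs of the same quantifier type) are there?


Quantifier-type sequence: A A E A A A  (A=forall, E=exists)
Group into maximal same-type runs:
  Ax2 | Ex1 | Ax3
Number of blocks = 3

3


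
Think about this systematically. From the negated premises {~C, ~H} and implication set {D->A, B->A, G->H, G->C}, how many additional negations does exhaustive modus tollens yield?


Initial negated facts: {~C, ~H}
Apply modus tollens to closure:
  ~H and G->H  =>  ~G
Final negated: {~C, ~G, ~H}
New negations: {~G}
Count = 1

1


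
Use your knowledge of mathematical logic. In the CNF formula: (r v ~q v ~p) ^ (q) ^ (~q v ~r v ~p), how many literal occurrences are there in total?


Counting literals in each clause:
Clause 1: 3 literal(s)
Clause 2: 1 literal(s)
Clause 3: 3 literal(s)
Total = 7

7


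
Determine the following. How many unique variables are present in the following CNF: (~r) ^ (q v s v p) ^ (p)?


Identify each variable that appears in the formula.
Variables found: p, q, r, s
Count = 4

4


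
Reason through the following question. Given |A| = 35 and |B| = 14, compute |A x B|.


The Cartesian product A x B contains all ordered pairs (a, b).
|A x B| = |A| * |B| = 35 * 14 = 490

490


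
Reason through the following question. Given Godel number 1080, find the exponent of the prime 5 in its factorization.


Factorize 1080 by dividing by 5 repeatedly.
Division steps: 5 divides 1080 exactly 1 time(s).
Exponent of 5 = 1

1


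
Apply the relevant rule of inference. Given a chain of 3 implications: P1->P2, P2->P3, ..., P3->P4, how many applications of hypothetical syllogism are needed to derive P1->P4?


With 3 implications in a chain connecting 4 propositions:
P1->P2, P2->P3, ..., P3->P4
Steps needed = (number of implications) - 1 = 3 - 1 = 2

2


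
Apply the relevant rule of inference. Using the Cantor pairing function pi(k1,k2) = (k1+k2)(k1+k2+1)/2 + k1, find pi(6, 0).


k1 + k2 = 6
(k1+k2)(k1+k2+1)/2 = 6 * 7 / 2 = 21
pi = 21 + 6 = 27

27


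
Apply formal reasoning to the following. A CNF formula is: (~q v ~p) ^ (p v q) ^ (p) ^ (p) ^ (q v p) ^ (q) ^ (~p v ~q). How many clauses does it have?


A CNF formula is a conjunction of clauses.
Clauses are separated by ^.
Counting the conjuncts: 7 clauses.

7


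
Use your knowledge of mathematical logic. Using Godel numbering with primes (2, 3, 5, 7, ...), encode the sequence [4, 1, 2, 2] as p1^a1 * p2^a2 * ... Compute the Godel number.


Encode each element as an exponent of the corresponding prime:
  2^4 = 16
  3^1 = 3
  5^2 = 25
  7^2 = 49
Product = 16 * 3 * 25 * 49 = 58800

58800


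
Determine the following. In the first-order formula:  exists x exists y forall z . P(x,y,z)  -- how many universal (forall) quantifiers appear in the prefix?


Quantifier prefix: exists x exists y forall z
Mark each quantifier type:
  E E U
Universal count = 1, Existential count = 2
Asked for universal (forall) quantifiers: 1

1


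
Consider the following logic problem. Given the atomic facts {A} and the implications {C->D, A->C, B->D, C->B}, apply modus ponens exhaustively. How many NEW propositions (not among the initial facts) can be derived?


Initial facts: {A}
Apply modus ponens to closure:
  A and A->C  =>  C
  C and C->B  =>  B
  C and C->D  =>  D
Final known: {A, B, C, D}
New propositions: {B, C, D}
Count = 3

3


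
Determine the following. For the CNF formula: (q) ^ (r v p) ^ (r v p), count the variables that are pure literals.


Check each variable for pure literal status:
p: pure positive
q: pure positive
r: pure positive
Pure literal count = 3

3


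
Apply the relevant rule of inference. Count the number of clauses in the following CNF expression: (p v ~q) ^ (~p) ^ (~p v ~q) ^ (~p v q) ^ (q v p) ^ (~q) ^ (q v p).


A CNF formula is a conjunction of clauses.
Clauses are separated by ^.
Counting the conjuncts: 7 clauses.

7


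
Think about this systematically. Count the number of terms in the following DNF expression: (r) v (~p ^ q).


A DNF formula is a disjunction of terms (conjunctions).
Terms are separated by v.
Counting the disjuncts: 2 terms.

2


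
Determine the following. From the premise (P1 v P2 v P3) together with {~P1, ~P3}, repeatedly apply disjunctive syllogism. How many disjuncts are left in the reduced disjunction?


Original disjuncts (3): P1, P2, P3
Negated (eliminate): ~P1, ~P3
Remaining disjuncts: P2
Count = 3 - 2 = 1

1


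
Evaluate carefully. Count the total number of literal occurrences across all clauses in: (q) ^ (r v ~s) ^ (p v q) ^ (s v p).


Counting literals in each clause:
Clause 1: 1 literal(s)
Clause 2: 2 literal(s)
Clause 3: 2 literal(s)
Clause 4: 2 literal(s)
Total = 7

7


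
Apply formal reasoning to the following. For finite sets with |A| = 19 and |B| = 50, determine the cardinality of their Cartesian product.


The Cartesian product A x B contains all ordered pairs (a, b).
|A x B| = |A| * |B| = 19 * 50 = 950

950


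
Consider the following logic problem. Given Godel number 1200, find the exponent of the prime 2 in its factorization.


Factorize 1200 by dividing by 2 repeatedly.
Division steps: 2 divides 1200 exactly 4 time(s).
Exponent of 2 = 4

4


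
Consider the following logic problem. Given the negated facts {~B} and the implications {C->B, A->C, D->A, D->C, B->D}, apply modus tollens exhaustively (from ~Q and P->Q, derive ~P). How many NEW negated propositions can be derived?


Initial negated facts: {~B}
Apply modus tollens to closure:
  ~B and C->B  =>  ~C
  ~C and A->C  =>  ~A
  ~A and D->A  =>  ~D
Final negated: {~A, ~B, ~C, ~D}
New negations: {~A, ~C, ~D}
Count = 3

3


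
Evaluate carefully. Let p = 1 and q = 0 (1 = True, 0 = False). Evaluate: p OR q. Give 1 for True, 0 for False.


p = 1, q = 0
Operation: p OR q
Evaluate: 1 OR 0 = 1

1


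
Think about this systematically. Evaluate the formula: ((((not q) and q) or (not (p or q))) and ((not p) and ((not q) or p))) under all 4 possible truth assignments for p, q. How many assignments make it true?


Check all 4 assignments:
p=0, q=0: 1
p=0, q=1: 0
p=1, q=0: 0
p=1, q=1: 0
Count of True = 1

1


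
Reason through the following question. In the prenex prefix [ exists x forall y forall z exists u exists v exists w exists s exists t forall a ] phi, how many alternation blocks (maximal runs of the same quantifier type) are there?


Quantifier-type sequence: E A A E E E E E A  (A=forall, E=exists)
Group into maximal same-type runs:
  Ex1 | Ax2 | Ex5 | Ax1
Number of blocks = 4

4


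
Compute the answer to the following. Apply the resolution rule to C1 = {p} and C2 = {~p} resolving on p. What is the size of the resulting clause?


Remove p from C1 and ~p from C2.
C1 remainder: {}
C2 remainder: {}
Union (resolvent): {} (empty clause)
Resolvent has 0 literal(s).

0


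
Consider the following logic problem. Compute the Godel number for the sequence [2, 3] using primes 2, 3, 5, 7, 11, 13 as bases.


Encode each element as an exponent of the corresponding prime:
  2^2 = 4
  3^3 = 27
Product = 4 * 27 = 108

108


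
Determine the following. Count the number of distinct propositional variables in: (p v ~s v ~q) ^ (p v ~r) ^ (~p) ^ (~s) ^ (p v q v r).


Identify each variable that appears in the formula.
Variables found: p, q, r, s
Count = 4

4


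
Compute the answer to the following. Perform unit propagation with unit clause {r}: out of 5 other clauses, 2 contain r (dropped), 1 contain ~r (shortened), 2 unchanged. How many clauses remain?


Satisfied (removed): 2
Shortened (remain): 1
Unchanged (remain): 2
Remaining = 1 + 2 = 3

3


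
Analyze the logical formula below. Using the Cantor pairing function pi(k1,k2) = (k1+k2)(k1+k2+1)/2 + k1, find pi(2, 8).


k1 + k2 = 10
(k1+k2)(k1+k2+1)/2 = 10 * 11 / 2 = 55
pi = 55 + 2 = 57

57


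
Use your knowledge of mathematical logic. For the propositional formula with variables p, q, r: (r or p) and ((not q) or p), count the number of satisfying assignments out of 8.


Evaluate all 8 assignments for p, q, r:
p=0, q=0, r=0: 0
p=0, q=0, r=1: 1
p=0, q=1, r=0: 0
p=0, q=1, r=1: 0
p=1, q=0, r=0: 1
p=1, q=0, r=1: 1
p=1, q=1, r=0: 1
p=1, q=1, r=1: 1
Satisfying count = 5

5


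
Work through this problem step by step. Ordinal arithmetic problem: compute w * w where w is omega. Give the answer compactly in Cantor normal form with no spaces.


Compute w * w.
Ordinal * is associative and left-distributive over +, but NOT commutative; for finite n>1, n*w = w but w*n stays w*n.
w * w = w^2 by definition.
Result = w^2

w^2


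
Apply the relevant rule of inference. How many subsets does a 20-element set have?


The power set of a set with n elements has 2^n elements.
|P(S)| = 2^20 = 1048576

1048576


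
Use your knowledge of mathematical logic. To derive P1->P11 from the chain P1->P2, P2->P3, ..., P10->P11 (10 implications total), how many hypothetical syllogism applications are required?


With 10 implications in a chain connecting 11 propositions:
P1->P2, P2->P3, ..., P10->P11
Steps needed = (number of implications) - 1 = 10 - 1 = 9

9


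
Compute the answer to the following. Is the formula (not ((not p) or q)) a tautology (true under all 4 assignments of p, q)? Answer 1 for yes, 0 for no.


Check all 4 assignments:
p=0, q=0: 0
p=0, q=1: 0
p=1, q=0: 1
p=1, q=1: 0
Satisfying count = 1/4.
Tautology iff count = 4: no.

0


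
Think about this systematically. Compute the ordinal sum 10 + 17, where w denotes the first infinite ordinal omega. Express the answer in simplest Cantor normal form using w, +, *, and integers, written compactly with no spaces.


Compute 10 + 17.
Ordinal + is associative but NOT commutative; for finite n>0, n + w = w but w + n stays w+n.
Both operands finite; ordinal + agrees with natural +: 10 + 17 = 27.
Result = 27

27


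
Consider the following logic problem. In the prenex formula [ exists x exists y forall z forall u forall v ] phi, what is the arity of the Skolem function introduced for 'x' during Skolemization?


Quantifier prefix: exists x exists y forall z forall u forall v
'x' is existentially quantified at position 1.
No universal quantifiers precede it.
Skolem function arity = 0 (a Skolem constant)

0


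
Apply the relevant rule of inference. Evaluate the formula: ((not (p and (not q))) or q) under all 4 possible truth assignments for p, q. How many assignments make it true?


Check all 4 assignments:
p=0, q=0: 1
p=0, q=1: 1
p=1, q=0: 0
p=1, q=1: 1
Count of True = 3

3


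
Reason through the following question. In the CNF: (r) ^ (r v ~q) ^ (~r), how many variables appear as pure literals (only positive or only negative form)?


Check each variable for pure literal status:
p: absent (not pure)
q: pure negative
r: mixed (not pure)
Pure literal count = 1

1


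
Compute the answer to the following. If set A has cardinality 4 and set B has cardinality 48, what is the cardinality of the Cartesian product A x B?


The Cartesian product A x B contains all ordered pairs (a, b).
|A x B| = |A| * |B| = 4 * 48 = 192

192


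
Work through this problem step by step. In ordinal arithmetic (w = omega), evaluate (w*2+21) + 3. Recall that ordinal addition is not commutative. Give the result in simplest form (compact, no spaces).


Compute (w*2+21) + 3.
Ordinal + is associative but NOT commutative; for finite n>0, n + w = w but w + n stays w+n.
By associativity: (w*2+21) + 3 = w*2 + (21+3) = w*2+24.
Result = w*2+24

w*2+24


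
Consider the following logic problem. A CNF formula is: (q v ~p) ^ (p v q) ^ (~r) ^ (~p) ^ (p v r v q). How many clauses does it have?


A CNF formula is a conjunction of clauses.
Clauses are separated by ^.
Counting the conjuncts: 5 clauses.

5


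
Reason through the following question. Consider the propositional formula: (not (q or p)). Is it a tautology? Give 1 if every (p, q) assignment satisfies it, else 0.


Check all 4 assignments:
p=0, q=0: 1
p=0, q=1: 0
p=1, q=0: 0
p=1, q=1: 0
Satisfying count = 1/4.
Tautology iff count = 4: no.

0


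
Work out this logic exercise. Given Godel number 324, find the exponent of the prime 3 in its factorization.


Factorize 324 by dividing by 3 repeatedly.
Division steps: 3 divides 324 exactly 4 time(s).
Exponent of 3 = 4

4


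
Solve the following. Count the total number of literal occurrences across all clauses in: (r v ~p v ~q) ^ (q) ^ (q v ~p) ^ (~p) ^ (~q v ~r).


Counting literals in each clause:
Clause 1: 3 literal(s)
Clause 2: 1 literal(s)
Clause 3: 2 literal(s)
Clause 4: 1 literal(s)
Clause 5: 2 literal(s)
Total = 9

9


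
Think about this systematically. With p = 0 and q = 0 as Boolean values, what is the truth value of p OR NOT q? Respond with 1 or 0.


p = 0, q = 0
Operation: p OR NOT q
Evaluate: 0 OR NOT 0 = 1

1


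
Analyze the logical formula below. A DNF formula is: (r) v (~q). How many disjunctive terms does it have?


A DNF formula is a disjunction of terms (conjunctions).
Terms are separated by v.
Counting the disjuncts: 2 terms.

2


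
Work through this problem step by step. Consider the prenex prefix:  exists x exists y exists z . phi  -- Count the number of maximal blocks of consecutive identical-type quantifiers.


Quantifier-type sequence: E E E  (A=forall, E=exists)
Group into maximal same-type runs:
  Ex3
Number of blocks = 1

1


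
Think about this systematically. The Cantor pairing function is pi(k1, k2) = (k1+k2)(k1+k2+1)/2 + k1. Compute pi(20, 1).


k1 + k2 = 21
(k1+k2)(k1+k2+1)/2 = 21 * 22 / 2 = 231
pi = 231 + 20 = 251

251


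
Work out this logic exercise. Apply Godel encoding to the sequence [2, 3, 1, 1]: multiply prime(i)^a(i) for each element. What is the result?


Encode each element as an exponent of the corresponding prime:
  2^2 = 4
  3^3 = 27
  5^1 = 5
  7^1 = 7
Product = 4 * 27 * 5 * 7 = 3780

3780


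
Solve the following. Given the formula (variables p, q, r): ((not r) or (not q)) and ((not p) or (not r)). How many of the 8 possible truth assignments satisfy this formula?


Evaluate all 8 assignments for p, q, r:
p=0, q=0, r=0: 1
p=0, q=0, r=1: 1
p=0, q=1, r=0: 1
p=0, q=1, r=1: 0
p=1, q=0, r=0: 1
p=1, q=0, r=1: 0
p=1, q=1, r=0: 1
p=1, q=1, r=1: 0
Satisfying count = 5

5


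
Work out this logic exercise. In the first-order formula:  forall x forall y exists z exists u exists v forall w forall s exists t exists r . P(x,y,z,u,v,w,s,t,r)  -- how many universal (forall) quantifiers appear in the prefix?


Quantifier prefix: forall x forall y exists z exists u exists v forall w forall s exists t exists r
Mark each quantifier type:
  U U E E E U U E E
Universal count = 4, Existential count = 5
Asked for universal (forall) quantifiers: 4

4


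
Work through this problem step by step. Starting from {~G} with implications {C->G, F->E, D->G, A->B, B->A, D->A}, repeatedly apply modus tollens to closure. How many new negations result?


Initial negated facts: {~G}
Apply modus tollens to closure:
  ~G and C->G  =>  ~C
  ~G and D->G  =>  ~D
Final negated: {~C, ~D, ~G}
New negations: {~C, ~D}
Count = 2

2


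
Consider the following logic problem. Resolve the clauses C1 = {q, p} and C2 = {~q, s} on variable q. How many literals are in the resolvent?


Remove q from C1 and ~q from C2.
C1 remainder: {p}
C2 remainder: {s}
Union (resolvent): {p, s}
Resolvent has 2 literal(s).

2


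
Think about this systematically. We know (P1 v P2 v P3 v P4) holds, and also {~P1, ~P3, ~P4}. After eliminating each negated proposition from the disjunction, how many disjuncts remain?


Original disjuncts (4): P1, P2, P3, P4
Negated (eliminate): ~P1, ~P3, ~P4
Remaining disjuncts: P2
Count = 4 - 3 = 1

1


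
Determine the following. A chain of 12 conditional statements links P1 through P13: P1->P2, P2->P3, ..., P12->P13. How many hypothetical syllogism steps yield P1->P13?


With 12 implications in a chain connecting 13 propositions:
P1->P2, P2->P3, ..., P12->P13
Steps needed = (number of implications) - 1 = 12 - 1 = 11

11


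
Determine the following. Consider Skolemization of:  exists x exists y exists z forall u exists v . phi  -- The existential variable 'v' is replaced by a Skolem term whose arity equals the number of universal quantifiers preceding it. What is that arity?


Quantifier prefix: exists x exists y exists z forall u exists v
'v' is existentially quantified at position 5.
Universal variables preceding it: u
Skolem function arity = 1

1


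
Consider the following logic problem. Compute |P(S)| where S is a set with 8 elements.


The power set of a set with n elements has 2^n elements.
|P(S)| = 2^8 = 256

256


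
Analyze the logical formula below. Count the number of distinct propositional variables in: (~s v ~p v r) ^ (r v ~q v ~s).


Identify each variable that appears in the formula.
Variables found: p, q, r, s
Count = 4

4


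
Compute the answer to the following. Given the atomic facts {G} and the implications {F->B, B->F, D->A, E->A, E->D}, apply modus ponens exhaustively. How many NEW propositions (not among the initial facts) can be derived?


Initial facts: {G}
Apply modus ponens to closure:
  (no implication fires)
Final known: {G}
New propositions: {(none)}
Count = 0

0


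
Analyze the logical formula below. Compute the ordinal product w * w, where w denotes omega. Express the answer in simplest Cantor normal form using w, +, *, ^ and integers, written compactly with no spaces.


Compute w * w.
Ordinal * is associative and left-distributive over +, but NOT commutative; for finite n>1, n*w = w but w*n stays w*n.
w * w = w^2 by definition.
Result = w^2

w^2


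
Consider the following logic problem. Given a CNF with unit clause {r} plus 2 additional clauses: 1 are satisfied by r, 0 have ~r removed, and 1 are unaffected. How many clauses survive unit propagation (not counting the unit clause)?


Satisfied (removed): 1
Shortened (remain): 0
Unchanged (remain): 1
Remaining = 0 + 1 = 1

1


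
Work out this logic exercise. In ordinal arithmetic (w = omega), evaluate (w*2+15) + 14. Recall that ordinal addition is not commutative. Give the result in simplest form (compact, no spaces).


Compute (w*2+15) + 14.
Ordinal + is associative but NOT commutative; for finite n>0, n + w = w but w + n stays w+n.
By associativity: (w*2+15) + 14 = w*2 + (15+14) = w*2+29.
Result = w*2+29

w*2+29


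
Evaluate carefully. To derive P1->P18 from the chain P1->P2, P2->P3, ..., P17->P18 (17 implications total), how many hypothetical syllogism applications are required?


With 17 implications in a chain connecting 18 propositions:
P1->P2, P2->P3, ..., P17->P18
Steps needed = (number of implications) - 1 = 17 - 1 = 16

16


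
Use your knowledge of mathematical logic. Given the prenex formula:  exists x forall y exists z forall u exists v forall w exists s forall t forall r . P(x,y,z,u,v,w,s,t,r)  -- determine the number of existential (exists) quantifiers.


Quantifier prefix: exists x forall y exists z forall u exists v forall w exists s forall t forall r
Mark each quantifier type:
  E U E U E U E U U
Universal count = 5, Existential count = 4
Asked for existential (exists) quantifiers: 4

4


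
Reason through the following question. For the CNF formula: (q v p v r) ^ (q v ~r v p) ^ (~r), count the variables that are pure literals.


Check each variable for pure literal status:
p: pure positive
q: pure positive
r: mixed (not pure)
Pure literal count = 2

2


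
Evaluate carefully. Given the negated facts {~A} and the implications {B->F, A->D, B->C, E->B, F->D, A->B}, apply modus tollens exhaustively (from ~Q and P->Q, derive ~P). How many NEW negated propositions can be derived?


Initial negated facts: {~A}
Apply modus tollens to closure:
  (no implication fires)
Final negated: {~A}
New negations: {(none)}
Count = 0

0


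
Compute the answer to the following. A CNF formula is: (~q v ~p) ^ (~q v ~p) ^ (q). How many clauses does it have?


A CNF formula is a conjunction of clauses.
Clauses are separated by ^.
Counting the conjuncts: 3 clauses.

3


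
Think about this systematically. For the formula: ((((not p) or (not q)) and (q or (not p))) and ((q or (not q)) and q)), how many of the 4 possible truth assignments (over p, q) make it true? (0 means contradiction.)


Check all 4 assignments:
p=0, q=0: 0
p=0, q=1: 1
p=1, q=0: 0
p=1, q=1: 0
Count of True = 1

1


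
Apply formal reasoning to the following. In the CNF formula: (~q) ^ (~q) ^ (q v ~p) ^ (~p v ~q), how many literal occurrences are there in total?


Counting literals in each clause:
Clause 1: 1 literal(s)
Clause 2: 1 literal(s)
Clause 3: 2 literal(s)
Clause 4: 2 literal(s)
Total = 6

6


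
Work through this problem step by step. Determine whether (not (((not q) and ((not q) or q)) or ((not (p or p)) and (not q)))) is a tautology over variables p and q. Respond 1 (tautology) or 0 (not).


Check all 4 assignments:
p=0, q=0: 0
p=0, q=1: 1
p=1, q=0: 0
p=1, q=1: 1
Satisfying count = 2/4.
Tautology iff count = 4: no.

0


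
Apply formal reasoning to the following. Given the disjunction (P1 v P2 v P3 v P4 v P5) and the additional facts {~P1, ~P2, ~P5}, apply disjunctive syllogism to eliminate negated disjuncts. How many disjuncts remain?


Original disjuncts (5): P1, P2, P3, P4, P5
Negated (eliminate): ~P1, ~P2, ~P5
Remaining disjuncts: P3, P4
Count = 5 - 3 = 2

2


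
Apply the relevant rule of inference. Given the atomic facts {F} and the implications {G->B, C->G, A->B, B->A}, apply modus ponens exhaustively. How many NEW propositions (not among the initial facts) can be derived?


Initial facts: {F}
Apply modus ponens to closure:
  (no implication fires)
Final known: {F}
New propositions: {(none)}
Count = 0

0


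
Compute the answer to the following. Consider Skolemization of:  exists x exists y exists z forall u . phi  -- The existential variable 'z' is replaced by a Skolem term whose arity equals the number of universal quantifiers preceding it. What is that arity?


Quantifier prefix: exists x exists y exists z forall u
'z' is existentially quantified at position 3.
No universal quantifiers precede it.
Skolem function arity = 0 (a Skolem constant)

0


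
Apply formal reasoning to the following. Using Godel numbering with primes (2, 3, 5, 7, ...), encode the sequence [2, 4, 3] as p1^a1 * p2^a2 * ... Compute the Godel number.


Encode each element as an exponent of the corresponding prime:
  2^2 = 4
  3^4 = 81
  5^3 = 125
Product = 4 * 81 * 125 = 40500

40500


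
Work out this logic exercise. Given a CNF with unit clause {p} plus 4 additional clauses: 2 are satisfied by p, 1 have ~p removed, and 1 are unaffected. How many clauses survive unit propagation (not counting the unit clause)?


Satisfied (removed): 2
Shortened (remain): 1
Unchanged (remain): 1
Remaining = 1 + 1 = 2

2


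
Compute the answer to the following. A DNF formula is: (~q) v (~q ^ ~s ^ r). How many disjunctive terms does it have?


A DNF formula is a disjunction of terms (conjunctions).
Terms are separated by v.
Counting the disjuncts: 2 terms.

2


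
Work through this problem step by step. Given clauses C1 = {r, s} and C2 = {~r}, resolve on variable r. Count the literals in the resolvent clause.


Remove r from C1 and ~r from C2.
C1 remainder: {s}
C2 remainder: {}
Union (resolvent): {s}
Resolvent has 1 literal(s).

1


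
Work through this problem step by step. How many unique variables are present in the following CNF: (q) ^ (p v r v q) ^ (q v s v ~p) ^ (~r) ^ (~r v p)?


Identify each variable that appears in the formula.
Variables found: p, q, r, s
Count = 4

4


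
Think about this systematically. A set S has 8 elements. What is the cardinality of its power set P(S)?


The power set of a set with n elements has 2^n elements.
|P(S)| = 2^8 = 256

256


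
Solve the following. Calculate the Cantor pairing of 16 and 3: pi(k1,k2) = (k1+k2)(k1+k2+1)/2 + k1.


k1 + k2 = 19
(k1+k2)(k1+k2+1)/2 = 19 * 20 / 2 = 190
pi = 190 + 16 = 206

206


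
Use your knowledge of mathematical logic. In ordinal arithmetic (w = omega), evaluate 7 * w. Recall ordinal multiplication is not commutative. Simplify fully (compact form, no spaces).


Compute 7 * w.
Ordinal * is associative and left-distributive over +, but NOT commutative; for finite n>1, n*w = w but w*n stays w*n.
For finite n>0, n * w = sup{n*k : k<w} = w. So 7 * w = w.
Result = w

w


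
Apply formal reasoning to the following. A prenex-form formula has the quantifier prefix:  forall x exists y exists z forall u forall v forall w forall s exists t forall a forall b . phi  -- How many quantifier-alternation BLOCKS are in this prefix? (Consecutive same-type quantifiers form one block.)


Quantifier-type sequence: A E E A A A A E A A  (A=forall, E=exists)
Group into maximal same-type runs:
  Ax1 | Ex2 | Ax4 | Ex1 | Ax2
Number of blocks = 5

5


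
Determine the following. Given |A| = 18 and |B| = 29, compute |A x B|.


The Cartesian product A x B contains all ordered pairs (a, b).
|A x B| = |A| * |B| = 18 * 29 = 522

522


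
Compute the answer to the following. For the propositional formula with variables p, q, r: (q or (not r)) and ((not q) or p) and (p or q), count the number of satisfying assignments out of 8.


Evaluate all 8 assignments for p, q, r:
p=0, q=0, r=0: 0
p=0, q=0, r=1: 0
p=0, q=1, r=0: 0
p=0, q=1, r=1: 0
p=1, q=0, r=0: 1
p=1, q=0, r=1: 0
p=1, q=1, r=0: 1
p=1, q=1, r=1: 1
Satisfying count = 3

3


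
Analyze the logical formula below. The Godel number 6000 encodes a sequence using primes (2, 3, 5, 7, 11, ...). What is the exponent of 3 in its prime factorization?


Factorize 6000 by dividing by 3 repeatedly.
Division steps: 3 divides 6000 exactly 1 time(s).
Exponent of 3 = 1

1


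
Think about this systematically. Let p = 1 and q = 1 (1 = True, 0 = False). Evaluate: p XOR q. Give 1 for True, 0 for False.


p = 1, q = 1
Operation: p XOR q
Evaluate: 1 XOR 1 = 0

0


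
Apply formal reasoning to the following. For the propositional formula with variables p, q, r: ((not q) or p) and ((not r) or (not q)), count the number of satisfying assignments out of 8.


Evaluate all 8 assignments for p, q, r:
p=0, q=0, r=0: 1
p=0, q=0, r=1: 1
p=0, q=1, r=0: 0
p=0, q=1, r=1: 0
p=1, q=0, r=0: 1
p=1, q=0, r=1: 1
p=1, q=1, r=0: 1
p=1, q=1, r=1: 0
Satisfying count = 5

5


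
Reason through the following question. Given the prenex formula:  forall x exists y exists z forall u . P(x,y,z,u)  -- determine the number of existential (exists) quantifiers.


Quantifier prefix: forall x exists y exists z forall u
Mark each quantifier type:
  U E E U
Universal count = 2, Existential count = 2
Asked for existential (exists) quantifiers: 2

2


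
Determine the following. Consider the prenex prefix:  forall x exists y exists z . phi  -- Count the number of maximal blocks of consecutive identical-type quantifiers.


Quantifier-type sequence: A E E  (A=forall, E=exists)
Group into maximal same-type runs:
  Ax1 | Ex2
Number of blocks = 2

2


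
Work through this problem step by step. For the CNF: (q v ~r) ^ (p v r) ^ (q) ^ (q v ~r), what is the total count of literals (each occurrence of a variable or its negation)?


Counting literals in each clause:
Clause 1: 2 literal(s)
Clause 2: 2 literal(s)
Clause 3: 1 literal(s)
Clause 4: 2 literal(s)
Total = 7

7


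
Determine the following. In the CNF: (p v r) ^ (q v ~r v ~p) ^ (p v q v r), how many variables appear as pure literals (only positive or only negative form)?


Check each variable for pure literal status:
p: mixed (not pure)
q: pure positive
r: mixed (not pure)
Pure literal count = 1

1


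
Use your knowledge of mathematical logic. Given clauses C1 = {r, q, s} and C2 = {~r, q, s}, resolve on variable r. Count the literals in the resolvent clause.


Remove r from C1 and ~r from C2.
C1 remainder: {q, s}
C2 remainder: {q, s}
Union (resolvent): {q, s}
Resolvent has 2 literal(s).

2


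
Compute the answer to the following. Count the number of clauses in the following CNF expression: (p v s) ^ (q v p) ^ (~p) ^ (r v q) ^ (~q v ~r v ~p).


A CNF formula is a conjunction of clauses.
Clauses are separated by ^.
Counting the conjuncts: 5 clauses.

5


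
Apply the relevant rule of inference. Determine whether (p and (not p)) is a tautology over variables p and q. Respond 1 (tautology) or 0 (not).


Check all 4 assignments:
p=0, q=0: 0
p=0, q=1: 0
p=1, q=0: 0
p=1, q=1: 0
Satisfying count = 0/4.
Tautology iff count = 4: no.

0


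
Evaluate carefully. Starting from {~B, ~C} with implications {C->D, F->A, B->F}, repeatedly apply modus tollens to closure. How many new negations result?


Initial negated facts: {~B, ~C}
Apply modus tollens to closure:
  (no implication fires)
Final negated: {~B, ~C}
New negations: {(none)}
Count = 0

0


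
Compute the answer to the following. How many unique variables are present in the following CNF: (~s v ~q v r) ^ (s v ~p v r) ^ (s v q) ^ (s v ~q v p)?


Identify each variable that appears in the formula.
Variables found: p, q, r, s
Count = 4

4


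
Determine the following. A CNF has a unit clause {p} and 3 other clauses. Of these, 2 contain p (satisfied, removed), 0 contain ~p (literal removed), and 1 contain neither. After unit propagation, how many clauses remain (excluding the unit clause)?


Satisfied (removed): 2
Shortened (remain): 0
Unchanged (remain): 1
Remaining = 0 + 1 = 1

1


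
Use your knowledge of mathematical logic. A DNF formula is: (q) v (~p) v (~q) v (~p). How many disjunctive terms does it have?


A DNF formula is a disjunction of terms (conjunctions).
Terms are separated by v.
Counting the disjuncts: 4 terms.

4


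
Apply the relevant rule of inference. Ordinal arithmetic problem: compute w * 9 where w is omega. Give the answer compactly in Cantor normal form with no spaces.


Compute w * 9.
Ordinal * is associative and left-distributive over +, but NOT commutative; for finite n>1, n*w = w but w*n stays w*n.
w * 9 means 9 copies of w concatenated: w*9.
Result = w*9

w*9


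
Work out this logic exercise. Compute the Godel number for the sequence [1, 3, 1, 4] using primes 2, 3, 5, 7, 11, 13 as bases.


Encode each element as an exponent of the corresponding prime:
  2^1 = 2
  3^3 = 27
  5^1 = 5
  7^4 = 2401
Product = 2 * 27 * 5 * 2401 = 648270

648270


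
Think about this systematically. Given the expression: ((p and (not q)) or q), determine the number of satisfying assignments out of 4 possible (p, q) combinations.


Check all 4 assignments:
p=0, q=0: 0
p=0, q=1: 1
p=1, q=0: 1
p=1, q=1: 1
Count of True = 3

3


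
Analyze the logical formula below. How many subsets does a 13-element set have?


The power set of a set with n elements has 2^n elements.
|P(S)| = 2^13 = 8192

8192


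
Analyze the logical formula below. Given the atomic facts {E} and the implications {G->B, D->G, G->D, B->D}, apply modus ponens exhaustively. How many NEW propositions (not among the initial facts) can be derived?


Initial facts: {E}
Apply modus ponens to closure:
  (no implication fires)
Final known: {E}
New propositions: {(none)}
Count = 0

0


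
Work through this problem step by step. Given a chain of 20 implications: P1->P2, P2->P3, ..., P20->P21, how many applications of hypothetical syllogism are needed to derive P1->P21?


With 20 implications in a chain connecting 21 propositions:
P1->P2, P2->P3, ..., P20->P21
Steps needed = (number of implications) - 1 = 20 - 1 = 19

19


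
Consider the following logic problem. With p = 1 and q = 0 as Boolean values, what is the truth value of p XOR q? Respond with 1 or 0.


p = 1, q = 0
Operation: p XOR q
Evaluate: 1 XOR 0 = 1

1


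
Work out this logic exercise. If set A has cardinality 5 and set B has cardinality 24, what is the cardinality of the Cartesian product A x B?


The Cartesian product A x B contains all ordered pairs (a, b).
|A x B| = |A| * |B| = 5 * 24 = 120

120


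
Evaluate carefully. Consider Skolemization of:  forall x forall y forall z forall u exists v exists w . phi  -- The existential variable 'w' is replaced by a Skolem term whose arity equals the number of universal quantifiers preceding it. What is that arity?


Quantifier prefix: forall x forall y forall z forall u exists v exists w
'w' is existentially quantified at position 6.
Universal variables preceding it: x, y, z, u
Skolem function arity = 4

4


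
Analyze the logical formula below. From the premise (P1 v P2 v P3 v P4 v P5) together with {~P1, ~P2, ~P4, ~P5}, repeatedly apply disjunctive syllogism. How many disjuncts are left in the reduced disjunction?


Original disjuncts (5): P1, P2, P3, P4, P5
Negated (eliminate): ~P1, ~P2, ~P4, ~P5
Remaining disjuncts: P3
Count = 5 - 4 = 1

1


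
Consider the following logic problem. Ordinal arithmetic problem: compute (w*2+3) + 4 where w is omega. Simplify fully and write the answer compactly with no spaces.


Compute (w*2+3) + 4.
Ordinal + is associative but NOT commutative; for finite n>0, n + w = w but w + n stays w+n.
By associativity: (w*2+3) + 4 = w*2 + (3+4) = w*2+7.
Result = w*2+7

w*2+7


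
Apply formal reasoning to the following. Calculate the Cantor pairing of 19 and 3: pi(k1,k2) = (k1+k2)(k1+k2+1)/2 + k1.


k1 + k2 = 22
(k1+k2)(k1+k2+1)/2 = 22 * 23 / 2 = 253
pi = 253 + 19 = 272

272


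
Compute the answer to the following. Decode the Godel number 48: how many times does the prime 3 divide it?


Factorize 48 by dividing by 3 repeatedly.
Division steps: 3 divides 48 exactly 1 time(s).
Exponent of 3 = 1

1


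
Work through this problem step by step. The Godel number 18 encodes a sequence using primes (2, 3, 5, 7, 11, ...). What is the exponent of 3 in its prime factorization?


Factorize 18 by dividing by 3 repeatedly.
Division steps: 3 divides 18 exactly 2 time(s).
Exponent of 3 = 2

2


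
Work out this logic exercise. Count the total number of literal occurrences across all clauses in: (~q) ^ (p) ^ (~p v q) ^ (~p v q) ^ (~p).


Counting literals in each clause:
Clause 1: 1 literal(s)
Clause 2: 1 literal(s)
Clause 3: 2 literal(s)
Clause 4: 2 literal(s)
Clause 5: 1 literal(s)
Total = 7

7


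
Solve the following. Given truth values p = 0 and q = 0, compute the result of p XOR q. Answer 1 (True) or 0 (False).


p = 0, q = 0
Operation: p XOR q
Evaluate: 0 XOR 0 = 0

0


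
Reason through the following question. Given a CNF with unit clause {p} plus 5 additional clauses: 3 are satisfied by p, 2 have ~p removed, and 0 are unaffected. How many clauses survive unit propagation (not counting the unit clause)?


Satisfied (removed): 3
Shortened (remain): 2
Unchanged (remain): 0
Remaining = 2 + 0 = 2

2


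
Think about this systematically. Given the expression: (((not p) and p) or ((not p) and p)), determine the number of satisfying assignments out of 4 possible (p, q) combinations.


Check all 4 assignments:
p=0, q=0: 0
p=0, q=1: 0
p=1, q=0: 0
p=1, q=1: 0
Count of True = 0

0
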